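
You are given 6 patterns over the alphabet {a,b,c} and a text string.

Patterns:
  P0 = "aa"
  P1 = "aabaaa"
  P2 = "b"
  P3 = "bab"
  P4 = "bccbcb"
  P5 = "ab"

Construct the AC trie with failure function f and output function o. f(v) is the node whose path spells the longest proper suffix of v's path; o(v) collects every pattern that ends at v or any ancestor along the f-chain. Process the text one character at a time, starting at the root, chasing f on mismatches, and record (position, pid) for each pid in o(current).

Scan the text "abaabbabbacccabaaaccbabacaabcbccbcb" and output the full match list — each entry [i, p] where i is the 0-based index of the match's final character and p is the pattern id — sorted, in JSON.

Build:
Trie nodes:
  n0 'ε': a→1 b→7
  n1 'a': a→2 b→15
  n2 'aa': b→3  [P0 ends]
  n3 'aab': a→4
  n4 'aaba': a→5
  n5 'aabaa': a→6
  n6 'aabaaa': ·  [P1 ends]
  n7 'b': a→8 c→10  [P2 ends]
  n8 'ba': b→9
  n9 'bab': ·  [P3 ends]
  n10 'bc': c→11
  n11 'bcc': b→12
  n12 'bccb': c→13
  n13 'bccbc': b→14
  n14 'bccbcb': ·  [P4 ends]
  n15 'ab': ·  [P5 ends]

BFS fail/out derivation:
  n1('a'): parent n0 fail=0; on 'a' 0 → fail=0;  out ∅∪∅=∅
  n7('b'): parent n0 fail=0; on 'b' 0 → fail=0;  out {2}∪∅={2}
  n2('aa'): parent n1 fail=0; on 'a' 0 → fail=1;  out {0}∪∅={0}
  n8('ba'): parent n7 fail=0; on 'a' 0 → fail=1;  out ∅∪∅=∅
  n10('bc'): parent n7 fail=0; on 'c' 0 → fail=0;  out ∅∪∅=∅
  n15('ab'): parent n1 fail=0; on 'b' 0 → fail=7;  out {5}∪{2}={2,5}
  n3('aab'): parent n2 fail=1; on 'b' 1 → fail=15;  out ∅∪{2,5}={2,5}
  n9('bab'): parent n8 fail=1; on 'b' 1 → fail=15;  out {3}∪{2,5}={2,3,5}
  n11('bcc'): parent n10 fail=0; on 'c' 0 → fail=0;  out ∅∪∅=∅
  n4('aaba'): parent n3 fail=15; on 'a' 15→7 → fail=8;  out ∅∪∅=∅
  n12('bccb'): parent n11 fail=0; on 'b' 0 → fail=7;  out ∅∪{2}={2}
  n5('aabaa'): parent n4 fail=8; on 'a' 8→1 → fail=2;  out ∅∪{0}={0}
  n13('bccbc'): parent n12 fail=7; on 'c' 7 → fail=10;  out ∅∪∅=∅
  n6('aabaaa'): parent n5 fail=2; on 'a' 2→1 → fail=2;  out {1}∪{0}={0,1}
  n14('bccbcb'): parent n13 fail=10; on 'b' 10→0 → fail=7;  out {4}∪{2}={2,4}

Scan:
pos 0 'a': at 1
pos 1 'b': at 15  → match P2@[1:1],P5@[0:1]
pos 2 'a': at 8 (via fail)
pos 3 'a': at 2 (via fail)  → match P0@[2:3]
pos 4 'b': at 3  → match P2@[4:4],P5@[3:4]
pos 5 'b': at 7 (via fail)  → match P2@[5:5]
pos 6 'a': at 8
pos 7 'b': at 9  → match P2@[7:7],P3@[5:7],P5@[6:7]
pos 8 'b': at 7 (via fail)  → match P2@[8:8]
pos 9 'a': at 8
pos 10 'c': at 0 (via fail)
pos 11 'c': at 0
pos 12 'c': at 0
pos 13 'a': at 1
pos 14 'b': at 15  → match P2@[14:14],P5@[13:14]
pos 15 'a': at 8 (via fail)
pos 16 'a': at 2 (via fail)  → match P0@[15:16]
pos 17 'a': at 2 (via fail)  → match P0@[16:17]
pos 18 'c': at 0 (via fail)
pos 19 'c': at 0
pos 20 'b': at 7  → match P2@[20:20]
pos 21 'a': at 8
pos 22 'b': at 9  → match P2@[22:22],P3@[20:22],P5@[21:22]
pos 23 'a': at 8 (via fail)
pos 24 'c': at 0 (via fail)
pos 25 'a': at 1
pos 26 'a': at 2  → match P0@[25:26]
pos 27 'b': at 3  → match P2@[27:27],P5@[26:27]
pos 28 'c': at 10 (via fail)
pos 29 'b': at 7 (via fail)  → match P2@[29:29]
pos 30 'c': at 10
pos 31 'c': at 11
pos 32 'b': at 12  → match P2@[32:32]
pos 33 'c': at 13
pos 34 'b': at 14  → match P2@[34:34],P4@[29:34]

Result: [[1,2],[1,5],[3,0],[4,2],[4,5],[5,2],[7,2],[7,3],[7,5],[8,2],[14,2],[14,5],[16,0],[17,0],[20,2],[22,2],[22,3],[22,5],[26,0],[27,2],[27,5],[29,2],[32,2],[34,2],[34,4]]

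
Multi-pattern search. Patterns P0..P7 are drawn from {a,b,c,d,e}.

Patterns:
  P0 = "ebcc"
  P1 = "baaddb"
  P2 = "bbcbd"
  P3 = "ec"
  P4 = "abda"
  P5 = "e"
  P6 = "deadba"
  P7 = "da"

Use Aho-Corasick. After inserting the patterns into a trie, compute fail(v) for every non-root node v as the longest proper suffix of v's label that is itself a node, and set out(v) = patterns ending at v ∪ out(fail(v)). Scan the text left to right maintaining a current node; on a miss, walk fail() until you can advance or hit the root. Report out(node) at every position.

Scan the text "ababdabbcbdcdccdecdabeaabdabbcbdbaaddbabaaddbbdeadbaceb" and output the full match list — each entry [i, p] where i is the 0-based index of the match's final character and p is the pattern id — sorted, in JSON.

Build automaton:
Trie (insert patterns):
  n0 'ε': a→16 b→5 d→20 e→1
  n1 'e': b→2 c→15  [P5 ends]
  n2 'eb': c→3
  n3 'ebc': c→4
  n4 'ebcc': ·  [P0 ends]
  n5 'b': a→6 b→11
  n6 'ba': a→7
  n7 'baa': d→8
  n8 'baad': d→9
  n9 'baadd': b→10
  n10 'baaddb': ·  [P1 ends]
  n11 'bb': c→12
  n12 'bbc': b→13
  n13 'bbcb': d→14
  n14 'bbcbd': ·  [P2 ends]
  n15 'ec': ·  [P3 ends]
  n16 'a': b→17
  n17 'ab': d→18
  n18 'abd': a→19
  n19 'abda': ·  [P4 ends]
  n20 'd': a→26 e→21
  n21 'de': a→22
  n22 'dea': d→23
  n23 'dead': b→24
  n24 'deadb': a→25
  n25 'deadba': ·  [P6 ends]
  n26 'da': ·  [P7 ends]

Failure links (BFS by depth):
  fail(1) 'e': from fail(0)=0 chase 'e': 0 ⇒ 0;  out={5}∪out(0)={5}
  fail(5) 'b': from fail(0)=0 chase 'b': 0 ⇒ 0;  out=∅∪out(0)=∅
  fail(16) 'a': from fail(0)=0 chase 'a': 0 ⇒ 0;  out=∅∪out(0)=∅
  fail(20) 'd': from fail(0)=0 chase 'd': 0 ⇒ 0;  out=∅∪out(0)=∅
  fail(2) 'eb': from fail(1)=0 chase 'b': 0 ⇒ 5;  out=∅∪out(5)=∅
  fail(6) 'ba': from fail(5)=0 chase 'a': 0 ⇒ 16;  out=∅∪out(16)=∅
  fail(11) 'bb': from fail(5)=0 chase 'b': 0 ⇒ 5;  out=∅∪out(5)=∅
  fail(15) 'ec': from fail(1)=0 chase 'c': 0 ⇒ 0;  out={3}∪out(0)={3}
  fail(17) 'ab': from fail(16)=0 chase 'b': 0 ⇒ 5;  out=∅∪out(5)=∅
  fail(21) 'de': from fail(20)=0 chase 'e': 0 ⇒ 1;  out=∅∪out(1)={5}
  fail(26) 'da': from fail(20)=0 chase 'a': 0 ⇒ 16;  out={7}∪out(16)={7}
  fail(3) 'ebc': from fail(2)=5 chase 'c': 5→0 ⇒ 0;  out=∅∪out(0)=∅
  fail(7) 'baa': from fail(6)=16 chase 'a': 16→0 ⇒ 16;  out=∅∪out(16)=∅
  fail(12) 'bbc': from fail(11)=5 chase 'c': 5→0 ⇒ 0;  out=∅∪out(0)=∅
  fail(18) 'abd': from fail(17)=5 chase 'd': 5→0 ⇒ 20;  out=∅∪out(20)=∅
  fail(22) 'dea': from fail(21)=1 chase 'a': 1→0 ⇒ 16;  out=∅∪out(16)=∅
  fail(4) 'ebcc': from fail(3)=0 chase 'c': 0 ⇒ 0;  out={0}∪out(0)={0}
  fail(8) 'baad': from fail(7)=16 chase 'd': 16→0 ⇒ 20;  out=∅∪out(20)=∅
  fail(13) 'bbcb': from fail(12)=0 chase 'b': 0 ⇒ 5;  out=∅∪out(5)=∅
  fail(19) 'abda': from fail(18)=20 chase 'a': 20 ⇒ 26;  out={4}∪out(26)={4,7}
  fail(23) 'dead': from fail(22)=16 chase 'd': 16→0 ⇒ 20;  out=∅∪out(20)=∅
  fail(9) 'baadd': from fail(8)=20 chase 'd': 20→0 ⇒ 20;  out=∅∪out(20)=∅
  fail(14) 'bbcbd': from fail(13)=5 chase 'd': 5→0 ⇒ 20;  out={2}∪out(20)={2}
  fail(24) 'deadb': from fail(23)=20 chase 'b': 20→0 ⇒ 5;  out=∅∪out(5)=∅
  fail(10) 'baaddb': from fail(9)=20 chase 'b': 20→0 ⇒ 5;  out={1}∪out(5)={1}
  fail(25) 'deadba': from fail(24)=5 chase 'a': 5 ⇒ 6;  out={6}∪out(6)={6}

Run:
i=0 'a': node 0→16
i=1 'b': node 16→17
i=2 'a': node 17→6 (fail-walked)
i=3 'b': node 6→17 (fail-walked)
i=4 'd': node 17→18
i=5 'a': node 18→19  ** P4@[2:5],P7@[4:5]
i=6 'b': node 19→17 (fail-walked)
i=7 'b': node 17→11 (fail-walked)
i=8 'c': node 11→12
i=9 'b': node 12→13
i=10 'd': node 13→14  ** P2@[6:10]
i=11 'c': node 14→0 (fail-walked)
i=12 'd': node 0→20
i=13 'c': node 20→0 (fail-walked)
i=14 'c': node 0→0
i=15 'd': node 0→20
i=16 'e': node 20→21  ** P5@[16:16]
i=17 'c': node 21→15 (fail-walked)  ** P3@[16:17]
i=18 'd': node 15→20 (fail-walked)
i=19 'a': node 20→26  ** P7@[18:19]
i=20 'b': node 26→17 (fail-walked)
i=21 'e': node 17→1 (fail-walked)  ** P5@[21:21]
i=22 'a': node 1→16 (fail-walked)
i=23 'a': node 16→16 (fail-walked)
i=24 'b': node 16→17
i=25 'd': node 17→18
i=26 'a': node 18→19  ** P4@[23:26],P7@[25:26]
i=27 'b': node 19→17 (fail-walked)
i=28 'b': node 17→11 (fail-walked)
i=29 'c': node 11→12
i=30 'b': node 12→13
i=31 'd': node 13→14  ** P2@[27:31]
i=32 'b': node 14→5 (fail-walked)
i=33 'a': node 5→6
i=34 'a': node 6→7
i=35 'd': node 7→8
i=36 'd': node 8→9
i=37 'b': node 9→10  ** P1@[32:37]
i=38 'a': node 10→6 (fail-walked)
i=39 'b': node 6→17 (fail-walked)
i=40 'a': node 17→6 (fail-walked)
i=41 'a': node 6→7
i=42 'd': node 7→8
i=43 'd': node 8→9
i=44 'b': node 9→10  ** P1@[39:44]
i=45 'b': node 10→11 (fail-walked)
i=46 'd': node 11→20 (fail-walked)
i=47 'e': node 20→21  ** P5@[47:47]
i=48 'a': node 21→22
i=49 'd': node 22→23
i=50 'b': node 23→24
i=51 'a': node 24→25  ** P6@[46:51]
i=52 'c': node 25→0 (fail-walked)
i=53 'e': node 0→1  ** P5@[53:53]
i=54 'b': node 1→2

All matches (sorted): [[5,4],[5,7],[10,2],[16,5],[17,3],[19,7],[21,5],[26,4],[26,7],[31,2],[37,1],[44,1],[47,5],[51,6],[53,5]]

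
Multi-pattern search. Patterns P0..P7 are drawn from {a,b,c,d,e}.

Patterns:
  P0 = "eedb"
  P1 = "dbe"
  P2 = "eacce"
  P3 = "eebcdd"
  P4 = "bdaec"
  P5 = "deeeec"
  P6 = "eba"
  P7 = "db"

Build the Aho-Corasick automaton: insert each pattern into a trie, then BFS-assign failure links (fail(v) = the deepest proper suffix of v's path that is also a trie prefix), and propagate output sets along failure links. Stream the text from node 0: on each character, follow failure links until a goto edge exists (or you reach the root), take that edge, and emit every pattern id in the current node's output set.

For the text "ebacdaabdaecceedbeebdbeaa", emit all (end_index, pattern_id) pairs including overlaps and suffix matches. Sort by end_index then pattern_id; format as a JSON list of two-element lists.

Build automaton:
Trie nodes:
  0='ε' goto b→16 d→5 e→1
  1='e' goto a→8 b→26 e→2
  2='ee' goto b→12 d→3
  3='eed' goto b→4
  4='eedb' goto ·  [P0 ends]
  5='d' goto b→6 e→21
  6='db' goto e→7  [P7 ends]
  7='dbe' goto ·  [P1 ends]
  8='ea' goto c→9
  9='eac' goto c→10
  10='eacc' goto e→11
  11='eacce' goto ·  [P2 ends]
  12='eeb' goto c→13
  13='eebc' goto d→14
  14='eebcd' goto d→15
  15='eebcdd' goto ·  [P3 ends]
  16='b' goto d→17
  17='bd' goto a→18
  18='bda' goto e→19
  19='bdae' goto c→20
  20='bdaec' goto ·  [P4 ends]
  21='de' goto e→22
  22='dee' goto e→23
  23='deee' goto e→24
  24='deeee' goto c→25
  25='deeeec' goto ·  [P5 ends]
  26='eb' goto a→27
  27='eba' goto ·  [P6 ends]

BFS fail/out derivation:
  fail(1) 'e': from fail(0)=0 chase 'e': 0 ⇒ 0;  out=∅∪out(0)=∅
  fail(5) 'd': from fail(0)=0 chase 'd': 0 ⇒ 0;  out=∅∪out(0)=∅
  fail(16) 'b': from fail(0)=0 chase 'b': 0 ⇒ 0;  out=∅∪out(0)=∅
  fail(2) 'ee': from fail(1)=0 chase 'e': 0 ⇒ 1;  out=∅∪out(1)=∅
  fail(6) 'db': from fail(5)=0 chase 'b': 0 ⇒ 16;  out={7}∪out(16)={7}
  fail(8) 'ea': from fail(1)=0 chase 'a': 0 ⇒ 0;  out=∅∪out(0)=∅
  fail(17) 'bd': from fail(16)=0 chase 'd': 0 ⇒ 5;  out=∅∪out(5)=∅
  fail(21) 'de': from fail(5)=0 chase 'e': 0 ⇒ 1;  out=∅∪out(1)=∅
  fail(26) 'eb': from fail(1)=0 chase 'b': 0 ⇒ 16;  out=∅∪out(16)=∅
  fail(3) 'eed': from fail(2)=1 chase 'd': 1→0 ⇒ 5;  out=∅∪out(5)=∅
  fail(7) 'dbe': from fail(6)=16 chase 'e': 16→0 ⇒ 1;  out={1}∪out(1)={1}
  fail(9) 'eac': from fail(8)=0 chase 'c': 0 ⇒ 0;  out=∅∪out(0)=∅
  fail(12) 'eeb': from fail(2)=1 chase 'b': 1 ⇒ 26;  out=∅∪out(26)=∅
  fail(18) 'bda': from fail(17)=5 chase 'a': 5→0 ⇒ 0;  out=∅∪out(0)=∅
  fail(22) 'dee': from fail(21)=1 chase 'e': 1 ⇒ 2;  out=∅∪out(2)=∅
  fail(27) 'eba': from fail(26)=16 chase 'a': 16→0 ⇒ 0;  out={6}∪out(0)={6}
  fail(4) 'eedb': from fail(3)=5 chase 'b': 5 ⇒ 6;  out={0}∪out(6)={0,7}
  fail(10) 'eacc': from fail(9)=0 chase 'c': 0 ⇒ 0;  out=∅∪out(0)=∅
  fail(13) 'eebc': from fail(12)=26 chase 'c': 26→16→0 ⇒ 0;  out=∅∪out(0)=∅
  fail(19) 'bdae': from fail(18)=0 chase 'e': 0 ⇒ 1;  out=∅∪out(1)=∅
  fail(23) 'deee': from fail(22)=2 chase 'e': 2→1 ⇒ 2;  out=∅∪out(2)=∅
  fail(11) 'eacce': from fail(10)=0 chase 'e': 0 ⇒ 1;  out={2}∪out(1)={2}
  fail(14) 'eebcd': from fail(13)=0 chase 'd': 0 ⇒ 5;  out=∅∪out(5)=∅
  fail(20) 'bdaec': from fail(19)=1 chase 'c': 1→0 ⇒ 0;  out={4}∪out(0)={4}
  fail(24) 'deeee': from fail(23)=2 chase 'e': 2→1 ⇒ 2;  out=∅∪out(2)=∅
  fail(15) 'eebcdd': from fail(14)=5 chase 'd': 5→0 ⇒ 5;  out={3}∪out(5)={3}
  fail(25) 'deeeec': from fail(24)=2 chase 'c': 2→1→0 ⇒ 0;  out={5}∪out(0)={5}

Scan:
i=0 'e': node 0→1
i=1 'b': node 1→26
i=2 'a': node 26→27  → match P6@[0:2]
i=3 'c': node 27→0 (via fail)
i=4 'd': node 0→5
i=5 'a': node 5→0 (via fail)
i=6 'a': node 0→0
i=7 'b': node 0→16
i=8 'd': node 16→17
i=9 'a': node 17→18
i=10 'e': node 18→19
i=11 'c': node 19→20  → match P4@[7:11]
i=12 'c': node 20→0 (via fail)
i=13 'e': node 0→1
i=14 'e': node 1→2
i=15 'd': node 2→3
i=16 'b': node 3→4  → match P0@[13:16],P7@[15:16]
i=17 'e': node 4→7 (via fail)  → match P1@[15:17]
i=18 'e': node 7→2 (via fail)
i=19 'b': node 2→12
i=20 'd': node 12→17 (via fail)
i=21 'b': node 17→6 (via fail)  → match P7@[20:21]
i=22 'e': node 6→7  → match P1@[20:22]
i=23 'a': node 7→8 (via fail)
i=24 'a': node 8→0 (via fail)

Matches: [[2,6],[11,4],[16,0],[16,7],[17,1],[21,7],[22,1]]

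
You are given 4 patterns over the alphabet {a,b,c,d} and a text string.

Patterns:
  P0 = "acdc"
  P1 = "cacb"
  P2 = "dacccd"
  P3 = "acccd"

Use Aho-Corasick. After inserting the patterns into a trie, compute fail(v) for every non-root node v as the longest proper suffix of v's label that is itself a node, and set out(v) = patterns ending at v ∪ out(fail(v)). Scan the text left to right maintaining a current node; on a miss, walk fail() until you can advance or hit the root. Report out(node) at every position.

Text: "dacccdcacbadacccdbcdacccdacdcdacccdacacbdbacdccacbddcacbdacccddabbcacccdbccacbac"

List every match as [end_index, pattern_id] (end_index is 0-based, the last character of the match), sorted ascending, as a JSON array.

Build:
Trie nodes:
  0='ε' goto a→1 c→5 d→9
  1='a' goto c→2
  2='ac' goto c→15 d→3
  3='acd' goto c→4
  4='acdc' goto ·  [P0 ends]
  5='c' goto a→6
  6='ca' goto c→7
  7='cac' goto b→8
  8='cacb' goto ·  [P1 ends]
  9='d' goto a→10
  10='da' goto c→11
  11='dac' goto c→12
  12='dacc' goto c→13
  13='daccc' goto d→14
  14='dacccd' goto ·  [P2 ends]
  15='acc' goto c→16
  16='accc' goto d→17
  17='acccd' goto ·  [P3 ends]

Failure links (BFS by depth):
  n1('a'): parent n0 fail=0; on 'a' 0 → fail=0;  out ∅∪∅=∅
  n5('c'): parent n0 fail=0; on 'c' 0 → fail=0;  out ∅∪∅=∅
  n9('d'): parent n0 fail=0; on 'd' 0 → fail=0;  out ∅∪∅=∅
  n2('ac'): parent n1 fail=0; on 'c' 0 → fail=5;  out ∅∪∅=∅
  n6('ca'): parent n5 fail=0; on 'a' 0 → fail=1;  out ∅∪∅=∅
  n10('da'): parent n9 fail=0; on 'a' 0 → fail=1;  out ∅∪∅=∅
  n3('acd'): parent n2 fail=5; on 'd' 5→0 → fail=9;  out ∅∪∅=∅
  n7('cac'): parent n6 fail=1; on 'c' 1 → fail=2;  out ∅∪∅=∅
  n11('dac'): parent n10 fail=1; on 'c' 1 → fail=2;  out ∅∪∅=∅
  n15('acc'): parent n2 fail=5; on 'c' 5→0 → fail=5;  out ∅∪∅=∅
  n4('acdc'): parent n3 fail=9; on 'c' 9→0 → fail=5;  out {0}∪∅={0}
  n8('cacb'): parent n7 fail=2; on 'b' 2→5→0 → fail=0;  out {1}∪∅={1}
  n12('dacc'): parent n11 fail=2; on 'c' 2 → fail=15;  out ∅∪∅=∅
  n16('accc'): parent n15 fail=5; on 'c' 5→0 → fail=5;  out ∅∪∅=∅
  n13('daccc'): parent n12 fail=15; on 'c' 15 → fail=16;  out ∅∪∅=∅
  n17('acccd'): parent n16 fail=5; on 'd' 5→0 → fail=9;  out {3}∪∅={3}
  n14('dacccd'): parent n13 fail=16; on 'd' 16 → fail=17;  out {2}∪{3}={2,3}

Scan:
i=0 'd': node 0→9
i=1 'a': node 9→10
i=2 'c': node 10→11
i=3 'c': node 11→12
i=4 'c': node 12→13
i=5 'd': node 13→14  → match P2@[0:5],P3@[1:5]
i=6 'c': node 14→5 ·f
i=7 'a': node 5→6
i=8 'c': node 6→7
i=9 'b': node 7→8  → match P1@[6:9]
i=10 'a': node 8→1 ·f
i=11 'd': node 1→9 ·f
i=12 'a': node 9→10
i=13 'c': node 10→11
i=14 'c': node 11→12
i=15 'c': node 12→13
i=16 'd': node 13→14  → match P2@[11:16],P3@[12:16]
i=17 'b': node 14→0 ·f
i=18 'c': node 0→5
i=19 'd': node 5→9 ·f
i=20 'a': node 9→10
i=21 'c': node 10→11
i=22 'c': node 11→12
i=23 'c': node 12→13
i=24 'd': node 13→14  → match P2@[19:24],P3@[20:24]
i=25 'a': node 14→10 ·f
i=26 'c': node 10→11
i=27 'd': node 11→3 ·f
i=28 'c': node 3→4  → match P0@[25:28]
i=29 'd': node 4→9 ·f
i=30 'a': node 9→10
i=31 'c': node 10→11
i=32 'c': node 11→12
i=33 'c': node 12→13
i=34 'd': node 13→14  → match P2@[29:34],P3@[30:34]
i=35 'a': node 14→10 ·f
i=36 'c': node 10→11
i=37 'a': node 11→6 ·f
i=38 'c': node 6→7
i=39 'b': node 7→8  → match P1@[36:39]
i=40 'd': node 8→9 ·f
i=41 'b': node 9→0 ·f
i=42 'a': node 0→1
i=43 'c': node 1→2
i=44 'd': node 2→3
i=45 'c': node 3→4  → match P0@[42:45]
i=46 'c': node 4→5 ·f
i=47 'a': node 5→6
i=48 'c': node 6→7
i=49 'b': node 7→8  → match P1@[46:49]
i=50 'd': node 8→9 ·f
i=51 'd': node 9→9 ·f
i=52 'c': node 9→5 ·f
i=53 'a': node 5→6
i=54 'c': node 6→7
i=55 'b': node 7→8  → match P1@[52:55]
i=56 'd': node 8→9 ·f
i=57 'a': node 9→10
i=58 'c': node 10→11
i=59 'c': node 11→12
i=60 'c': node 12→13
i=61 'd': node 13→14  → match P2@[56:61],P3@[57:61]
i=62 'd': node 14→9 ·f
i=63 'a': node 9→10
i=64 'b': node 10→0 ·f
i=65 'b': node 0→0
i=66 'c': node 0→5
i=67 'a': node 5→6
i=68 'c': node 6→7
i=69 'c': node 7→15 ·f
i=70 'c': node 15→16
i=71 'd': node 16→17  → match P3@[67:71]
i=72 'b': node 17→0 ·f
i=73 'c': node 0→5
i=74 'c': node 5→5 ·f
i=75 'a': node 5→6
i=76 'c': node 6→7
i=77 'b': node 7→8  → match P1@[74:77]
i=78 'a': node 8→1 ·f
i=79 'c': node 1→2

Matches: [[5,2],[5,3],[9,1],[16,2],[16,3],[24,2],[24,3],[28,0],[34,2],[34,3],[39,1],[45,0],[49,1],[55,1],[61,2],[61,3],[71,3],[77,1]]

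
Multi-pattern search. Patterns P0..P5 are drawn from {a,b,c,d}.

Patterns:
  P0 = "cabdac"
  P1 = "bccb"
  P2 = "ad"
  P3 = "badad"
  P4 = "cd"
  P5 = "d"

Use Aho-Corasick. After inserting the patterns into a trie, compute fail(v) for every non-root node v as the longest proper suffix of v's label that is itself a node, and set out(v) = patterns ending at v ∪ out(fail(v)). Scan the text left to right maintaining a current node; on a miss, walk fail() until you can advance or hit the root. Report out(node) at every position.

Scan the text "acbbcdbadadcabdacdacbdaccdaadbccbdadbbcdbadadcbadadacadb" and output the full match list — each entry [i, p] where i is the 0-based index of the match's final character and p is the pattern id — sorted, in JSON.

Build:
Trie nodes:
  0='ε' goto a→11 b→7 c→1 d→18
  1='c' goto a→2 d→17
  2='ca' goto b→3
  3='cab' goto d→4
  4='cabd' goto a→5
  5='cabda' goto c→6
  6='cabdac' goto ·  [P0 ends]
  7='b' goto a→13 c→8
  8='bc' goto c→9
  9='bcc' goto b→10
  10='bccb' goto ·  [P1 ends]
  11='a' goto d→12
  12='ad' goto ·  [P2 ends]
  13='ba' goto d→14
  14='bad' goto a→15
  15='bada' goto d→16
  16='badad' goto ·  [P3 ends]
  17='cd' goto ·  [P4 ends]
  18='d' goto ·  [P5 ends]

Failure links (BFS by depth):
  fail(1) 'c': from fail(0)=0 chase 'c': 0 ⇒ 0;  out=∅∪out(0)=∅
  fail(7) 'b': from fail(0)=0 chase 'b': 0 ⇒ 0;  out=∅∪out(0)=∅
  fail(11) 'a': from fail(0)=0 chase 'a': 0 ⇒ 0;  out=∅∪out(0)=∅
  fail(18) 'd': from fail(0)=0 chase 'd': 0 ⇒ 0;  out={5}∪out(0)={5}
  fail(2) 'ca': from fail(1)=0 chase 'a': 0 ⇒ 11;  out=∅∪out(11)=∅
  fail(8) 'bc': from fail(7)=0 chase 'c': 0 ⇒ 1;  out=∅∪out(1)=∅
  fail(12) 'ad': from fail(11)=0 chase 'd': 0 ⇒ 18;  out={2}∪out(18)={2,5}
  fail(13) 'ba': from fail(7)=0 chase 'a': 0 ⇒ 11;  out=∅∪out(11)=∅
  fail(17) 'cd': from fail(1)=0 chase 'd': 0 ⇒ 18;  out={4}∪out(18)={4,5}
  fail(3) 'cab': from fail(2)=11 chase 'b': 11→0 ⇒ 7;  out=∅∪out(7)=∅
  fail(9) 'bcc': from fail(8)=1 chase 'c': 1→0 ⇒ 1;  out=∅∪out(1)=∅
  fail(14) 'bad': from fail(13)=11 chase 'd': 11 ⇒ 12;  out=∅∪out(12)={2,5}
  fail(4) 'cabd': from fail(3)=7 chase 'd': 7→0 ⇒ 18;  out=∅∪out(18)={5}
  fail(10) 'bccb': from fail(9)=1 chase 'b': 1→0 ⇒ 7;  out={1}∪out(7)={1}
  fail(15) 'bada': from fail(14)=12 chase 'a': 12→18→0 ⇒ 11;  out=∅∪out(11)=∅
  fail(5) 'cabda': from fail(4)=18 chase 'a': 18→0 ⇒ 11;  out=∅∪out(11)=∅
  fail(16) 'badad': from fail(15)=11 chase 'd': 11 ⇒ 12;  out={3}∪out(12)={2,3,5}
  fail(6) 'cabdac': from fail(5)=11 chase 'c': 11→0 ⇒ 1;  out={0}∪out(1)={0}

Run:
pos 0 'a': at 11
pos 1 'c': at 1 ·f
pos 2 'b': at 7 ·f
pos 3 'b': at 7 ·f
pos 4 'c': at 8
pos 5 'd': at 17 ·f  emit P4@[4:5],P5@[5:5]
pos 6 'b': at 7 ·f
pos 7 'a': at 13
pos 8 'd': at 14  emit P2@[7:8],P5@[8:8]
pos 9 'a': at 15
pos 10 'd': at 16  emit P2@[9:10],P3@[6:10],P5@[10:10]
pos 11 'c': at 1 ·f
pos 12 'a': at 2
pos 13 'b': at 3
pos 14 'd': at 4  emit P5@[14:14]
pos 15 'a': at 5
pos 16 'c': at 6  emit P0@[11:16]
pos 17 'd': at 17 ·f  emit P4@[16:17],P5@[17:17]
pos 18 'a': at 11 ·f
pos 19 'c': at 1 ·f
pos 20 'b': at 7 ·f
pos 21 'd': at 18 ·f  emit P5@[21:21]
pos 22 'a': at 11 ·f
pos 23 'c': at 1 ·f
pos 24 'c': at 1 ·f
pos 25 'd': at 17  emit P4@[24:25],P5@[25:25]
pos 26 'a': at 11 ·f
pos 27 'a': at 11 ·f
pos 28 'd': at 12  emit P2@[27:28],P5@[28:28]
pos 29 'b': at 7 ·f
pos 30 'c': at 8
pos 31 'c': at 9
pos 32 'b': at 10  emit P1@[29:32]
pos 33 'd': at 18 ·f  emit P5@[33:33]
pos 34 'a': at 11 ·f
pos 35 'd': at 12  emit P2@[34:35],P5@[35:35]
pos 36 'b': at 7 ·f
pos 37 'b': at 7 ·f
pos 38 'c': at 8
pos 39 'd': at 17 ·f  emit P4@[38:39],P5@[39:39]
pos 40 'b': at 7 ·f
pos 41 'a': at 13
pos 42 'd': at 14  emit P2@[41:42],P5@[42:42]
pos 43 'a': at 15
pos 44 'd': at 16  emit P2@[43:44],P3@[40:44],P5@[44:44]
pos 45 'c': at 1 ·f
pos 46 'b': at 7 ·f
pos 47 'a': at 13
pos 48 'd': at 14  emit P2@[47:48],P5@[48:48]
pos 49 'a': at 15
pos 50 'd': at 16  emit P2@[49:50],P3@[46:50],P5@[50:50]
pos 51 'a': at 11 ·f
pos 52 'c': at 1 ·f
pos 53 'a': at 2
pos 54 'd': at 12 ·f  emit P2@[53:54],P5@[54:54]
pos 55 'b': at 7 ·f

Matches: [[5,4],[5,5],[8,2],[8,5],[10,2],[10,3],[10,5],[14,5],[16,0],[17,4],[17,5],[21,5],[25,4],[25,5],[28,2],[28,5],[32,1],[33,5],[35,2],[35,5],[39,4],[39,5],[42,2],[42,5],[44,2],[44,3],[44,5],[48,2],[48,5],[50,2],[50,3],[50,5],[54,2],[54,5]]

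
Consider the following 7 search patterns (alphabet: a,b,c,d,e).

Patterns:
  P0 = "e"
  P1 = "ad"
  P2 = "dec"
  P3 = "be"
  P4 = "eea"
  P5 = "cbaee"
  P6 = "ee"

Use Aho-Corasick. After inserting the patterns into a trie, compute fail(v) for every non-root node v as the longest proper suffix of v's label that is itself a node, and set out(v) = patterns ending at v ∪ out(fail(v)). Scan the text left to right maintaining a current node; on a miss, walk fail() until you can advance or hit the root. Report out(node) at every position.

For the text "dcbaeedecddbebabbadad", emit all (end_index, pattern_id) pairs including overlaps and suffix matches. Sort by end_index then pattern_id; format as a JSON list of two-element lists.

Build:
Trie nodes:
  n0 'ε': a→2 b→7 c→11 d→4 e→1
  n1 'e': e→9  ←P0
  n2 'a': d→3
  n3 'ad': ·  ←P1
  n4 'd': e→5
  n5 'de': c→6
  n6 'dec': ·  ←P2
  n7 'b': e→8
  n8 'be': ·  ←P3
  n9 'ee': a→10  ←P6
  n10 'eea': ·  ←P4
  n11 'c': b→12
  n12 'cb': a→13
  n13 'cba': e→14
  n14 'cbae': e→15
  n15 'cbaee': ·  ←P5

Failure links (BFS by depth):
  fail(1) 'e': from fail(0)=0 chase 'e': 0 ⇒ 0;  out={0}∪out(0)={0}
  fail(2) 'a': from fail(0)=0 chase 'a': 0 ⇒ 0;  out=∅∪out(0)=∅
  fail(4) 'd': from fail(0)=0 chase 'd': 0 ⇒ 0;  out=∅∪out(0)=∅
  fail(7) 'b': from fail(0)=0 chase 'b': 0 ⇒ 0;  out=∅∪out(0)=∅
  fail(11) 'c': from fail(0)=0 chase 'c': 0 ⇒ 0;  out=∅∪out(0)=∅
  fail(3) 'ad': from fail(2)=0 chase 'd': 0 ⇒ 4;  out={1}∪out(4)={1}
  fail(5) 'de': from fail(4)=0 chase 'e': 0 ⇒ 1;  out=∅∪out(1)={0}
  fail(8) 'be': from fail(7)=0 chase 'e': 0 ⇒ 1;  out={3}∪out(1)={0,3}
  fail(9) 'ee': from fail(1)=0 chase 'e': 0 ⇒ 1;  out={6}∪out(1)={0,6}
  fail(12) 'cb': from fail(11)=0 chase 'b': 0 ⇒ 7;  out=∅∪out(7)=∅
  fail(6) 'dec': from fail(5)=1 chase 'c': 1→0 ⇒ 11;  out={2}∪out(11)={2}
  fail(10) 'eea': from fail(9)=1 chase 'a': 1→0 ⇒ 2;  out={4}∪out(2)={4}
  fail(13) 'cba': from fail(12)=7 chase 'a': 7→0 ⇒ 2;  out=∅∪out(2)=∅
  fail(14) 'cbae': from fail(13)=2 chase 'e': 2→0 ⇒ 1;  out=∅∪out(1)={0}
  fail(15) 'cbaee': from fail(14)=1 chase 'e': 1 ⇒ 9;  out={5}∪out(9)={0,5,6}

Scan:
[0] read 'd'  n0⇒n4
[1] read 'c'  n4⇒n11 (via fail)
[2] read 'b'  n11⇒n12
[3] read 'a'  n12⇒n13
[4] read 'e'  n13⇒n14  → match P0@[4:4]
[5] read 'e'  n14⇒n15  → match P0@[5:5],P5@[1:5],P6@[4:5]
[6] read 'd'  n15⇒n4 (via fail)
[7] read 'e'  n4⇒n5  → match P0@[7:7]
[8] read 'c'  n5⇒n6  → match P2@[6:8]
[9] read 'd'  n6⇒n4 (via fail)
[10] read 'd'  n4⇒n4 (via fail)
[11] read 'b'  n4⇒n7 (via fail)
[12] read 'e'  n7⇒n8  → match P0@[12:12],P3@[11:12]
[13] read 'b'  n8⇒n7 (via fail)
[14] read 'a'  n7⇒n2 (via fail)
[15] read 'b'  n2⇒n7 (via fail)
[16] read 'b'  n7⇒n7 (via fail)
[17] read 'a'  n7⇒n2 (via fail)
[18] read 'd'  n2⇒n3  → match P1@[17:18]
[19] read 'a'  n3⇒n2 (via fail)
[20] read 'd'  n2⇒n3  → match P1@[19:20]

Result: [[4,0],[5,0],[5,5],[5,6],[7,0],[8,2],[12,0],[12,3],[18,1],[20,1]]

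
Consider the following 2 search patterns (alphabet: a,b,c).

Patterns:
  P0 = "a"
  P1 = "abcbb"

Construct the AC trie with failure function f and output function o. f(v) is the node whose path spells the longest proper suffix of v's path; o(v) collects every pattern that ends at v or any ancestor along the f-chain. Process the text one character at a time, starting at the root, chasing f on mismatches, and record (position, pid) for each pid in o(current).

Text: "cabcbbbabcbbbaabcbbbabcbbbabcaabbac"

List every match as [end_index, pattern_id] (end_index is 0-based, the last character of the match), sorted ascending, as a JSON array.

Build:
Trie nodes:
  n0 'ε': a→1
  n1 'a': b→2  [P0 ends]
  n2 'ab': c→3
  n3 'abc': b→4
  n4 'abcb': b→5
  n5 'abcbb': ·  [P1 ends]

Failure links (BFS by depth):
  fail(1) 'a': from fail(0)=0 chase 'a': 0 ⇒ 0;  out={0}∪out(0)={0}
  fail(2) 'ab': from fail(1)=0 chase 'b': 0 ⇒ 0;  out=∅∪out(0)=∅
  fail(3) 'abc': from fail(2)=0 chase 'c': 0 ⇒ 0;  out=∅∪out(0)=∅
  fail(4) 'abcb': from fail(3)=0 chase 'b': 0 ⇒ 0;  out=∅∪out(0)=∅
  fail(5) 'abcbb': from fail(4)=0 chase 'b': 0 ⇒ 0;  out={1}∪out(0)={1}

Run:
[0] read 'c'  n0⇒n0
[1] read 'a'  n0⇒n1  ** P0@[1:1]
[2] read 'b'  n1⇒n2
[3] read 'c'  n2⇒n3
[4] read 'b'  n3⇒n4
[5] read 'b'  n4⇒n5  ** P1@[1:5]
[6] read 'b'  n5⇒n0 (via fail)
[7] read 'a'  n0⇒n1  ** P0@[7:7]
[8] read 'b'  n1⇒n2
[9] read 'c'  n2⇒n3
[10] read 'b'  n3⇒n4
[11] read 'b'  n4⇒n5  ** P1@[7:11]
[12] read 'b'  n5⇒n0 (via fail)
[13] read 'a'  n0⇒n1  ** P0@[13:13]
[14] read 'a'  n1⇒n1 (via fail)  ** P0@[14:14]
[15] read 'b'  n1⇒n2
[16] read 'c'  n2⇒n3
[17] read 'b'  n3⇒n4
[18] read 'b'  n4⇒n5  ** P1@[14:18]
[19] read 'b'  n5⇒n0 (via fail)
[20] read 'a'  n0⇒n1  ** P0@[20:20]
[21] read 'b'  n1⇒n2
[22] read 'c'  n2⇒n3
[23] read 'b'  n3⇒n4
[24] read 'b'  n4⇒n5  ** P1@[20:24]
[25] read 'b'  n5⇒n0 (via fail)
[26] read 'a'  n0⇒n1  ** P0@[26:26]
[27] read 'b'  n1⇒n2
[28] read 'c'  n2⇒n3
[29] read 'a'  n3⇒n1 (via fail)  ** P0@[29:29]
[30] read 'a'  n1⇒n1 (via fail)  ** P0@[30:30]
[31] read 'b'  n1⇒n2
[32] read 'b'  n2⇒n0 (via fail)
[33] read 'a'  n0⇒n1  ** P0@[33:33]
[34] read 'c'  n1⇒n0 (via fail)

Matches: [[1,0],[5,1],[7,0],[11,1],[13,0],[14,0],[18,1],[20,0],[24,1],[26,0],[29,0],[30,0],[33,0]]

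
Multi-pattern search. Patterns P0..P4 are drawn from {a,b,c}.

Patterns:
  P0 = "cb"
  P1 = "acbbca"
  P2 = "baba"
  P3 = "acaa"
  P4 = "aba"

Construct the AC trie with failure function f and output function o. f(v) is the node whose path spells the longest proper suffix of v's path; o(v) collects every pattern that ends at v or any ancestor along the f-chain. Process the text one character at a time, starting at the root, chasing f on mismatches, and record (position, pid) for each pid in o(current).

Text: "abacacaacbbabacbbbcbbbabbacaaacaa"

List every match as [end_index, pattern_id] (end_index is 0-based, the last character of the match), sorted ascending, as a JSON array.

Build:
Trie (insert patterns):
  n0 'ε': a→3 b→9 c→1
  n1 'c': b→2
  n2 'cb': ·  [P0 ends]
  n3 'a': b→15 c→4
  n4 'ac': a→13 b→5
  n5 'acb': b→6
  n6 'acbb': c→7
  n7 'acbbc': a→8
  n8 'acbbca': ·  [P1 ends]
  n9 'b': a→10
  n10 'ba': b→11
  n11 'bab': a→12
  n12 'baba': ·  [P2 ends]
  n13 'aca': a→14
  n14 'acaa': ·  [P3 ends]
  n15 'ab': a→16
  n16 'aba': ·  [P4 ends]

BFS fail/out derivation:
  fail(1) 'c': from fail(0)=0 chase 'c': 0 ⇒ 0;  out=∅∪out(0)=∅
  fail(3) 'a': from fail(0)=0 chase 'a': 0 ⇒ 0;  out=∅∪out(0)=∅
  fail(9) 'b': from fail(0)=0 chase 'b': 0 ⇒ 0;  out=∅∪out(0)=∅
  fail(2) 'cb': from fail(1)=0 chase 'b': 0 ⇒ 9;  out={0}∪out(9)={0}
  fail(4) 'ac': from fail(3)=0 chase 'c': 0 ⇒ 1;  out=∅∪out(1)=∅
  fail(10) 'ba': from fail(9)=0 chase 'a': 0 ⇒ 3;  out=∅∪out(3)=∅
  fail(15) 'ab': from fail(3)=0 chase 'b': 0 ⇒ 9;  out=∅∪out(9)=∅
  fail(5) 'acb': from fail(4)=1 chase 'b': 1 ⇒ 2;  out=∅∪out(2)={0}
  fail(11) 'bab': from fail(10)=3 chase 'b': 3 ⇒ 15;  out=∅∪out(15)=∅
  fail(13) 'aca': from fail(4)=1 chase 'a': 1→0 ⇒ 3;  out=∅∪out(3)=∅
  fail(16) 'aba': from fail(15)=9 chase 'a': 9 ⇒ 10;  out={4}∪out(10)={4}
  fail(6) 'acbb': from fail(5)=2 chase 'b': 2→9→0 ⇒ 9;  out=∅∪out(9)=∅
  fail(12) 'baba': from fail(11)=15 chase 'a': 15 ⇒ 16;  out={2}∪out(16)={2,4}
  fail(14) 'acaa': from fail(13)=3 chase 'a': 3→0 ⇒ 3;  out={3}∪out(3)={3}
  fail(7) 'acbbc': from fail(6)=9 chase 'c': 9→0 ⇒ 1;  out=∅∪out(1)=∅
  fail(8) 'acbbca': from fail(7)=1 chase 'a': 1→0 ⇒ 3;  out={1}∪out(3)={1}

Run:
i=0 'a': node 0→3
i=1 'b': node 3→15
i=2 'a': node 15→16  emit P4@[0:2]
i=3 'c': node 16→4 (via fail)
i=4 'a': node 4→13
i=5 'c': node 13→4 (via fail)
i=6 'a': node 4→13
i=7 'a': node 13→14  emit P3@[4:7]
i=8 'c': node 14→4 (via fail)
i=9 'b': node 4→5  emit P0@[8:9]
i=10 'b': node 5→6
i=11 'a': node 6→10 (via fail)
i=12 'b': node 10→11
i=13 'a': node 11→12  emit P2@[10:13],P4@[11:13]
i=14 'c': node 12→4 (via fail)
i=15 'b': node 4→5  emit P0@[14:15]
i=16 'b': node 5→6
i=17 'b': node 6→9 (via fail)
i=18 'c': node 9→1 (via fail)
i=19 'b': node 1→2  emit P0@[18:19]
i=20 'b': node 2→9 (via fail)
i=21 'b': node 9→9 (via fail)
i=22 'a': node 9→10
i=23 'b': node 10→11
i=24 'b': node 11→9 (via fail)
i=25 'a': node 9→10
i=26 'c': node 10→4 (via fail)
i=27 'a': node 4→13
i=28 'a': node 13→14  emit P3@[25:28]
i=29 'a': node 14→3 (via fail)
i=30 'c': node 3→4
i=31 'a': node 4→13
i=32 'a': node 13→14  emit P3@[29:32]

All matches (sorted): [[2,4],[7,3],[9,0],[13,2],[13,4],[15,0],[19,0],[28,3],[32,3]]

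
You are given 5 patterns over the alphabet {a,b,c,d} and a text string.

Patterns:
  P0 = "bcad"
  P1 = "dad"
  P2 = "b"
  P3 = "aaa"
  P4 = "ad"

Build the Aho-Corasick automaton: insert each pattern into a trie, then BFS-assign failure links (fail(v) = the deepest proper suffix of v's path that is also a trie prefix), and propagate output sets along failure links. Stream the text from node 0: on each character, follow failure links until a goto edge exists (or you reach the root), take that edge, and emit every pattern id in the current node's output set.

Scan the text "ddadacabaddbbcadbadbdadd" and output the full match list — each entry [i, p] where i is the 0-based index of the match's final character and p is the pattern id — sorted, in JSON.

Build automaton:
Trie (insert patterns):
  n0 'ε': a→8 b→1 d→5
  n1 'b': c→2  [P2 ends]
  n2 'bc': a→3
  n3 'bca': d→4
  n4 'bcad': ·  [P0 ends]
  n5 'd': a→6
  n6 'da': d→7
  n7 'dad': ·  [P1 ends]
  n8 'a': a→9 d→11
  n9 'aa': a→10
  n10 'aaa': ·  [P3 ends]
  n11 'ad': ·  [P4 ends]

Failure links (BFS by depth):
  n1('b'): parent n0 fail=0; on 'b' 0 → fail=0;  out {2}∪∅={2}
  n5('d'): parent n0 fail=0; on 'd' 0 → fail=0;  out ∅∪∅=∅
  n8('a'): parent n0 fail=0; on 'a' 0 → fail=0;  out ∅∪∅=∅
  n2('bc'): parent n1 fail=0; on 'c' 0 → fail=0;  out ∅∪∅=∅
  n6('da'): parent n5 fail=0; on 'a' 0 → fail=8;  out ∅∪∅=∅
  n9('aa'): parent n8 fail=0; on 'a' 0 → fail=8;  out ∅∪∅=∅
  n11('ad'): parent n8 fail=0; on 'd' 0 → fail=5;  out {4}∪∅={4}
  n3('bca'): parent n2 fail=0; on 'a' 0 → fail=8;  out ∅∪∅=∅
  n7('dad'): parent n6 fail=8; on 'd' 8 → fail=11;  out {1}∪{4}={1,4}
  n10('aaa'): parent n9 fail=8; on 'a' 8 → fail=9;  out {3}∪∅={3}
  n4('bcad'): parent n3 fail=8; on 'd' 8 → fail=11;  out {0}∪{4}={0,4}

Text stream:
pos 0 'd': at 5
pos 1 'd': at 5 ·f
pos 2 'a': at 6
pos 3 'd': at 7  ** P1@[1:3],P4@[2:3]
pos 4 'a': at 6 ·f
pos 5 'c': at 0 ·f
pos 6 'a': at 8
pos 7 'b': at 1 ·f  ** P2@[7:7]
pos 8 'a': at 8 ·f
pos 9 'd': at 11  ** P4@[8:9]
pos 10 'd': at 5 ·f
pos 11 'b': at 1 ·f  ** P2@[11:11]
pos 12 'b': at 1 ·f  ** P2@[12:12]
pos 13 'c': at 2
pos 14 'a': at 3
pos 15 'd': at 4  ** P0@[12:15],P4@[14:15]
pos 16 'b': at 1 ·f  ** P2@[16:16]
pos 17 'a': at 8 ·f
pos 18 'd': at 11  ** P4@[17:18]
pos 19 'b': at 1 ·f  ** P2@[19:19]
pos 20 'd': at 5 ·f
pos 21 'a': at 6
pos 22 'd': at 7  ** P1@[20:22],P4@[21:22]
pos 23 'd': at 5 ·f

Matches: [[3,1],[3,4],[7,2],[9,4],[11,2],[12,2],[15,0],[15,4],[16,2],[18,4],[19,2],[22,1],[22,4]]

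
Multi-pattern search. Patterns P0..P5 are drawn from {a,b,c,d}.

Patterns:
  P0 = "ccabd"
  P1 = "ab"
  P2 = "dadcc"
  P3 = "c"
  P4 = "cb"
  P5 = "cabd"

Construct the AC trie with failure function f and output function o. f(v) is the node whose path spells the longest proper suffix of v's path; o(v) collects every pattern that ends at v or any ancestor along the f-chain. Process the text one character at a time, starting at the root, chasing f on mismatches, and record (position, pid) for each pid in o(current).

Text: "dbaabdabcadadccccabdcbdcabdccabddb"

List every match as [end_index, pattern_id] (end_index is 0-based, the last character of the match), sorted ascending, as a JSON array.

Build automaton:
Trie (insert patterns):
  0='ε' goto a→6 c→1 d→8
  1='c' goto a→14 b→13 c→2  ←P3
  2='cc' goto a→3
  3='cca' goto b→4
  4='ccab' goto d→5
  5='ccabd' goto ·  ←P0
  6='a' goto b→7
  7='ab' goto ·  ←P1
  8='d' goto a→9
  9='da' goto d→10
  10='dad' goto c→11
  11='dadc' goto c→12
  12='dadcc' goto ·  ←P2
  13='cb' goto ·  ←P4
  14='ca' goto b→15
  15='cab' goto d→16
  16='cabd' goto ·  ←P5

BFS fail/out derivation:
  n1('c'): parent n0 fail=0; on 'c' 0 → fail=0;  out {3}∪∅={3}
  n6('a'): parent n0 fail=0; on 'a' 0 → fail=0;  out ∅∪∅=∅
  n8('d'): parent n0 fail=0; on 'd' 0 → fail=0;  out ∅∪∅=∅
  n2('cc'): parent n1 fail=0; on 'c' 0 → fail=1;  out ∅∪{3}={3}
  n7('ab'): parent n6 fail=0; on 'b' 0 → fail=0;  out {1}∪∅={1}
  n9('da'): parent n8 fail=0; on 'a' 0 → fail=6;  out ∅∪∅=∅
  n13('cb'): parent n1 fail=0; on 'b' 0 → fail=0;  out {4}∪∅={4}
  n14('ca'): parent n1 fail=0; on 'a' 0 → fail=6;  out ∅∪∅=∅
  n3('cca'): parent n2 fail=1; on 'a' 1 → fail=14;  out ∅∪∅=∅
  n10('dad'): parent n9 fail=6; on 'd' 6→0 → fail=8;  out ∅∪∅=∅
  n15('cab'): parent n14 fail=6; on 'b' 6 → fail=7;  out ∅∪{1}={1}
  n4('ccab'): parent n3 fail=14; on 'b' 14 → fail=15;  out ∅∪{1}={1}
  n11('dadc'): parent n10 fail=8; on 'c' 8→0 → fail=1;  out ∅∪{3}={3}
  n16('cabd'): parent n15 fail=7; on 'd' 7→0 → fail=8;  out {5}∪∅={5}
  n5('ccabd'): parent n4 fail=15; on 'd' 15 → fail=16;  out {0}∪{5}={0,5}
  n12('dadcc'): parent n11 fail=1; on 'c' 1 → fail=2;  out {2}∪{3}={2,3}

Scan:
[0] read 'd'  n0⇒n8
[1] read 'b'  n8⇒n0 ·f
[2] read 'a'  n0⇒n6
[3] read 'a'  n6⇒n6 ·f
[4] read 'b'  n6⇒n7  emit P1@[3:4]
[5] read 'd'  n7⇒n8 ·f
[6] read 'a'  n8⇒n9
[7] read 'b'  n9⇒n7 ·f  emit P1@[6:7]
[8] read 'c'  n7⇒n1 ·f  emit P3@[8:8]
[9] read 'a'  n1⇒n14
[10] read 'd'  n14⇒n8 ·f
[11] read 'a'  n8⇒n9
[12] read 'd'  n9⇒n10
[13] read 'c'  n10⇒n11  emit P3@[13:13]
[14] read 'c'  n11⇒n12  emit P2@[10:14],P3@[14:14]
[15] read 'c'  n12⇒n2 ·f  emit P3@[15:15]
[16] read 'c'  n2⇒n2 ·f  emit P3@[16:16]
[17] read 'a'  n2⇒n3
[18] read 'b'  n3⇒n4  emit P1@[17:18]
[19] read 'd'  n4⇒n5  emit P0@[15:19],P5@[16:19]
[20] read 'c'  n5⇒n1 ·f  emit P3@[20:20]
[21] read 'b'  n1⇒n13  emit P4@[20:21]
[22] read 'd'  n13⇒n8 ·f
[23] read 'c'  n8⇒n1 ·f  emit P3@[23:23]
[24] read 'a'  n1⇒n14
[25] read 'b'  n14⇒n15  emit P1@[24:25]
[26] read 'd'  n15⇒n16  emit P5@[23:26]
[27] read 'c'  n16⇒n1 ·f  emit P3@[27:27]
[28] read 'c'  n1⇒n2  emit P3@[28:28]
[29] read 'a'  n2⇒n3
[30] read 'b'  n3⇒n4  emit P1@[29:30]
[31] read 'd'  n4⇒n5  emit P0@[27:31],P5@[28:31]
[32] read 'd'  n5⇒n8 ·f
[33] read 'b'  n8⇒n0 ·f

Result: [[4,1],[7,1],[8,3],[13,3],[14,2],[14,3],[15,3],[16,3],[18,1],[19,0],[19,5],[20,3],[21,4],[23,3],[25,1],[26,5],[27,3],[28,3],[30,1],[31,0],[31,5]]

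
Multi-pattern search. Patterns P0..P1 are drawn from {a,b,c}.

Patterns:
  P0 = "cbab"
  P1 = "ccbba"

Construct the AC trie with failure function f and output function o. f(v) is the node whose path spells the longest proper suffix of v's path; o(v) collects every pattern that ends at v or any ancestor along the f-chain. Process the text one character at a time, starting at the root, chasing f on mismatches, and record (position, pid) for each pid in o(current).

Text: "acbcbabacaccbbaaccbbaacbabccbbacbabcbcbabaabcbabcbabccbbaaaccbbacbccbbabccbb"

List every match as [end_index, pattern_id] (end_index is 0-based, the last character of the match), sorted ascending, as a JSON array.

Construct AC machine:
Trie (insert patterns):
  n0 'ε': c→1
  n1 'c': b→2 c→5
  n2 'cb': a→3
  n3 'cba': b→4
  n4 'cbab': ·  ←P0
  n5 'cc': b→6
  n6 'ccb': b→7
  n7 'ccbb': a→8
  n8 'ccbba': ·  ←P1

BFS fail/out derivation:
  n1('c'): parent n0 fail=0; on 'c' 0 → fail=0;  out ∅∪∅=∅
  n2('cb'): parent n1 fail=0; on 'b' 0 → fail=0;  out ∅∪∅=∅
  n5('cc'): parent n1 fail=0; on 'c' 0 → fail=1;  out ∅∪∅=∅
  n3('cba'): parent n2 fail=0; on 'a' 0 → fail=0;  out ∅∪∅=∅
  n6('ccb'): parent n5 fail=1; on 'b' 1 → fail=2;  out ∅∪∅=∅
  n4('cbab'): parent n3 fail=0; on 'b' 0 → fail=0;  out {0}∪∅={0}
  n7('ccbb'): parent n6 fail=2; on 'b' 2→0 → fail=0;  out ∅∪∅=∅
  n8('ccbba'): parent n7 fail=0; on 'a' 0 → fail=0;  out {1}∪∅={1}

Scan:
pos 0 'a': at 0
pos 1 'c': at 1
pos 2 'b': at 2
pos 3 'c': at 1 (via fail)
pos 4 'b': at 2
pos 5 'a': at 3
pos 6 'b': at 4  → match P0@[3:6]
pos 7 'a': at 0 (via fail)
pos 8 'c': at 1
pos 9 'a': at 0 (via fail)
pos 10 'c': at 1
pos 11 'c': at 5
pos 12 'b': at 6
pos 13 'b': at 7
pos 14 'a': at 8  → match P1@[10:14]
pos 15 'a': at 0 (via fail)
pos 16 'c': at 1
pos 17 'c': at 5
pos 18 'b': at 6
pos 19 'b': at 7
pos 20 'a': at 8  → match P1@[16:20]
pos 21 'a': at 0 (via fail)
pos 22 'c': at 1
pos 23 'b': at 2
pos 24 'a': at 3
pos 25 'b': at 4  → match P0@[22:25]
pos 26 'c': at 1 (via fail)
pos 27 'c': at 5
pos 28 'b': at 6
pos 29 'b': at 7
pos 30 'a': at 8  → match P1@[26:30]
pos 31 'c': at 1 (via fail)
pos 32 'b': at 2
pos 33 'a': at 3
pos 34 'b': at 4  → match P0@[31:34]
pos 35 'c': at 1 (via fail)
pos 36 'b': at 2
pos 37 'c': at 1 (via fail)
pos 38 'b': at 2
pos 39 'a': at 3
pos 40 'b': at 4  → match P0@[37:40]
pos 41 'a': at 0 (via fail)
pos 42 'a': at 0
pos 43 'b': at 0
pos 44 'c': at 1
pos 45 'b': at 2
pos 46 'a': at 3
pos 47 'b': at 4  → match P0@[44:47]
pos 48 'c': at 1 (via fail)
pos 49 'b': at 2
pos 50 'a': at 3
pos 51 'b': at 4  → match P0@[48:51]
pos 52 'c': at 1 (via fail)
pos 53 'c': at 5
pos 54 'b': at 6
pos 55 'b': at 7
pos 56 'a': at 8  → match P1@[52:56]
pos 57 'a': at 0 (via fail)
pos 58 'a': at 0
pos 59 'c': at 1
pos 60 'c': at 5
pos 61 'b': at 6
pos 62 'b': at 7
pos 63 'a': at 8  → match P1@[59:63]
pos 64 'c': at 1 (via fail)
pos 65 'b': at 2
pos 66 'c': at 1 (via fail)
pos 67 'c': at 5
pos 68 'b': at 6
pos 69 'b': at 7
pos 70 'a': at 8  → match P1@[66:70]
pos 71 'b': at 0 (via fail)
pos 72 'c': at 1
pos 73 'c': at 5
pos 74 'b': at 6
pos 75 'b': at 7

Result: [[6,0],[14,1],[20,1],[25,0],[30,1],[34,0],[40,0],[47,0],[51,0],[56,1],[63,1],[70,1]]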